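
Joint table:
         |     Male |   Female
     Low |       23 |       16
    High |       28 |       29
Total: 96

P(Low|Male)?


P(Low|Male) = 23/(23+28) = 23/51

P = 23/51 ≈ 45.10%


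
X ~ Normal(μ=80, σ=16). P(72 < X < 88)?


z₁=(72-80)/16=-0.5, z₂=(88-80)/16=0.5
P = Φ(0.5) - Φ(-0.5) = 0.691462 - 0.308538 = 0.382924 ≈ 0.3829

P(72 < X < 88) ≈ 0.3829


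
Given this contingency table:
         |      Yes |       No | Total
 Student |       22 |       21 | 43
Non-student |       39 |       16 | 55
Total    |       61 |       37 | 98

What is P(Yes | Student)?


P(Yes | Student) = 22/(22+21) = 22/43

P(Yes|Student) = 22/43 ≈ 51.16%


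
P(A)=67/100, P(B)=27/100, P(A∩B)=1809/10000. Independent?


P(A)×P(B) = 1809/10000
P(A∩B) = 1809/10000
Equal ✓ → Independent

Yes, independent


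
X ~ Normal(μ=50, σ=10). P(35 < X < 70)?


z₁=(35-50)/10=-1.5, z₂=(70-50)/10=2.0
P = Φ(2.0) - Φ(-1.5) = 0.977250 - 0.066807 = 0.910443 ≈ 0.9104

P(35 < X < 70) ≈ 0.9104


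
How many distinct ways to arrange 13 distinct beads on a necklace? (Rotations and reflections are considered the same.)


Free circular arrangements: rotations and reflections both identified.
(n-1)!/2 = 12!/2 = 479001600/2 = 239500800

239500800


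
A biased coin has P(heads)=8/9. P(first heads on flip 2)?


Geometric: P(X=2) = (1-p)^(k-1)×p = (1/9)^1×8/9 = 8/81

P(X=2) = 8/81 ≈ 9.88%


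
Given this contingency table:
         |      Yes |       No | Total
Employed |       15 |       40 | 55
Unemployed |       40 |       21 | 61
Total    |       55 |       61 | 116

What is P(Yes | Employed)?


P(Yes | Employed) = 15/(15+40) = 15/55 = 3/11

P(Yes|Employed) = 3/11 ≈ 27.27%


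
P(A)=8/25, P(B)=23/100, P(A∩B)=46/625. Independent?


P(A)×P(B) = 46/625
P(A∩B) = 46/625
Equal ✓ → Independent

Yes, independent


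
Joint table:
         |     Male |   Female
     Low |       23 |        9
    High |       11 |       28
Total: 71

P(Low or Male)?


P(Low∨Male) = P(Low) + P(Male) - P(Low∧Male)
= (32 + 34 - 23)/71 = 43/71

P = 43/71 ≈ 60.56%


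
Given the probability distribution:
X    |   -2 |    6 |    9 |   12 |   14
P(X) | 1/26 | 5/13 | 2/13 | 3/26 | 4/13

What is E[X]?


E[X] = Σ x·P(X=x)
= (-2)×(1/26) + (6)×(5/13) + (9)×(2/13) + (12)×(3/26) + (14)×(4/13)
= 121/13

E[X] = 121/13


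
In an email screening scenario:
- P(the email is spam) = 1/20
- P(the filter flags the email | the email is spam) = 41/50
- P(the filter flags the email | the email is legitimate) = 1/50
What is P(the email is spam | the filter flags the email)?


Using Bayes' theorem:
P(A|B) = P(B|A)·P(A) / P(B)

P(the filter flags the email) = 41/50 × 1/20 + 1/50 × 19/20
= 41/1000 + 19/1000 = 3/50

P(the email is spam|the filter flags the email) = (41/1000) / (3/50) = 41/60

P(the email is spam|the filter flags the email) = 41/60 ≈ 68.33%


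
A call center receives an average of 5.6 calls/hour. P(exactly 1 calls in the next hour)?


Poisson(λ=5.6): P(X=1) = e^(-λ)×λ^k/k!
= e^(-5.6) × 5.6^1 / 1!
≈ 0.003697863716 × 5.6 / 1 ≈ 0.020708

P(X=1) ≈ 0.020708 ≈ 2.07%


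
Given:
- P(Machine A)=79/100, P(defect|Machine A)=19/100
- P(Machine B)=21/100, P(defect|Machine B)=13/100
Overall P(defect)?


P(B) = Σ P(B|Aᵢ)×P(Aᵢ)
  19/100×79/100 = 1501/10000
  13/100×21/100 = 273/10000
Sum = 887/5000

P(defect) = 887/5000 ≈ 17.74%


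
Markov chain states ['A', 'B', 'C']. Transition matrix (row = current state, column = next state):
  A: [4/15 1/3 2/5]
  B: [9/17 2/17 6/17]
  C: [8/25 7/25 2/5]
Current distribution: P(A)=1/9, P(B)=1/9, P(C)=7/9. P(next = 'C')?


P(next=C) = Σᵢ P(now=i)×P(i→C)
= 1/9×2/5 + 1/9×6/17 + 7/9×2/5
= 2/45 + 2/51 + 14/45 = 302/765

P = 302/765 ≈ 0.3948


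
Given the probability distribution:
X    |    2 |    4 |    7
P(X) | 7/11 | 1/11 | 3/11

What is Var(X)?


E[X] = 39/11
E[X²] = 191/11
Var(X) = E[X²] - (E[X])² = 191/11 - 1521/121 = 580/121

Var(X) = 580/121 ≈ 4.7934


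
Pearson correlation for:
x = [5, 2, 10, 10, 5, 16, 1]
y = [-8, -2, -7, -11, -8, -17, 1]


n=7, Σx=49, Σy=-52, Σxy=-535, Σx²=511, Σy²=592
r = (7×(-535) - 49×(-52))/√((7×511 - 49²)(7×592 - (-52)²))
= -1197/√(1176×1440) = -1197/√1693440 ≈ -1197/1301.3224 ≈ -0.9198

r ≈ -0.9198


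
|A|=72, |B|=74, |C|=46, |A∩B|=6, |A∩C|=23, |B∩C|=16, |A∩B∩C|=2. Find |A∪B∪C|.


|A∪B∪C| = 72+74+46-6-23-16+2 = 149

|A∪B∪C| = 149


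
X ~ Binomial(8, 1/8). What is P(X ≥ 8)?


P(X ≥ 8) = Σ P(X=i) for i=8..8
P(X=8) = 1/16777216
Sum = 1/16777216

P(X ≥ 8) = 1/16777216 ≈ 0.00%


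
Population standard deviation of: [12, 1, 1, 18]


Mean = 32/4 = 8
  (12-8)²=16
  (1-8)²=49
  (1-8)²=49
  (18-8)²=100
Σ(x-μ)² = 214
σ² = 214/4 = 107/2

σ = √(107/2) ≈ 7.3144


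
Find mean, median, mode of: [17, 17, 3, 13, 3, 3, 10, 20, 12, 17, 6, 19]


Sorted: [3, 3, 3, 6, 10, 12, 13, 17, 17, 17, 19, 20]
Mean = 140/12 = 35/3
Median = 25/2
Freq: {17: 3, 3: 3, 13: 1, 10: 1, 20: 1, 12: 1, 6: 1, 19: 1}
Mode: [3, 17]

Mean=35/3, Median=25/2, Mode=[3, 17]


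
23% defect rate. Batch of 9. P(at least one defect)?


P(all good) = (77/100)^9 = 95151694449171437/1000000000000000000
P(≥1 defect) = 904848305550828563/1000000000000000000

P = 904848305550828563/1000000000000000000 ≈ 90.48%


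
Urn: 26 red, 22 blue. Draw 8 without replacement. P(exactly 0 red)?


Hypergeometric: C(26,0)×C(22,8)/C(48,8)
= 1×319770/377348994 = 1615/1905803

P(X=0) = 1615/1905803 ≈ 0.08%


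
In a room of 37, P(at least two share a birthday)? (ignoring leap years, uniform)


P(all different) = Π(365-i)/365 for i=0..36
= 0.151266
P(match) = 1 - 0.151266 = 0.848734

P ≈ 0.8487 ≈ 84.87%


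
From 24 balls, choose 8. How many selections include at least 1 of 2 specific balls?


Complement: C(24,8) - C(22,8) = 735471 - 319770 = 415701

415701


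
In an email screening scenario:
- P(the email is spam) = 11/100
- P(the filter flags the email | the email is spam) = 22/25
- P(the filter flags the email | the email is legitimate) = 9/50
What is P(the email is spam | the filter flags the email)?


Using Bayes' theorem:
P(A|B) = P(B|A)·P(A) / P(B)

P(the filter flags the email) = 22/25 × 11/100 + 9/50 × 89/100
= 121/1250 + 801/5000 = 257/1000

P(the email is spam|the filter flags the email) = (121/1250) / (257/1000) = 484/1285

P(the email is spam|the filter flags the email) = 484/1285 ≈ 37.67%


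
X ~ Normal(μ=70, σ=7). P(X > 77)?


z = (77-70)/7 = 1.0
P(X > 77) = 1 - P(Z ≤ 1.0) = 1 - 0.8413 = 0.1587

P(X > 77) ≈ 0.1587


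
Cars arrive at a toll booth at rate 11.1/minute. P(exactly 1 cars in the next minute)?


Poisson(λ=11.1): P(X=1) = e^(-λ)×λ^k/k!
= e^(-11.1) × 11.1^1 / 1!
≈ 1.511232382e-05 × 11.1 / 1 ≈ 0.000168

P(X=1) ≈ 0.000168 ≈ 0.02%


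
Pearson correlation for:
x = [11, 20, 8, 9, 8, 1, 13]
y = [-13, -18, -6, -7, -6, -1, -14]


n=7, Σx=70, Σy=-65, Σxy=-845, Σx²=900, Σy²=811
r = (7×(-845) - 70×(-65))/√((7×900 - 70²)(7×811 - (-65)²))
= -1365/√(1400×1452) = -1365/√2032800 ≈ -1365/1425.7630 ≈ -0.9574

r ≈ -0.9574


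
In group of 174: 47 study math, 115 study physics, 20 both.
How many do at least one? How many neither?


|A∪B| = 47+115-20 = 142
Neither = 174-142 = 32

At least one: 142; Neither: 32


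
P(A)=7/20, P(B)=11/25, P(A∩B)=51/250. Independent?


P(A)×P(B) = 77/500
P(A∩B) = 51/250
Not equal → NOT independent

No, not independent


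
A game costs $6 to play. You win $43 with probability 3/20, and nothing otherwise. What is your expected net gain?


E[gain] = (43-6)×3/20 + (-6)×17/20
= 111/20 - 51/10 = 9/20

Expected net gain = $9/20 ≈ $0.45


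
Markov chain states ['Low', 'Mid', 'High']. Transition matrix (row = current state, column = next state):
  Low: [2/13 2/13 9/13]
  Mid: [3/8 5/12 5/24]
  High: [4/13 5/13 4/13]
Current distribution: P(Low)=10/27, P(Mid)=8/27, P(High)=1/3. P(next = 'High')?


P(next=High) = Σᵢ P(now=i)×P(i→High)
= 10/27×9/13 + 8/27×5/24 + 1/3×4/13
= 10/39 + 5/81 + 4/39 = 443/1053

P = 443/1053 ≈ 0.4207


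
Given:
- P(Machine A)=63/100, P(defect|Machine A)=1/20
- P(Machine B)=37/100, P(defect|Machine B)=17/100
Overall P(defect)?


P(B) = Σ P(B|Aᵢ)×P(Aᵢ)
  1/20×63/100 = 63/2000
  17/100×37/100 = 629/10000
Sum = 59/625

P(defect) = 59/625 ≈ 9.44%


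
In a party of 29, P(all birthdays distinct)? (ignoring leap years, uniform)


P(all different) = Π(365-i)/365 for i=0..28
= (365/365)×(364/365)×...×(337/365)
= 0.319031

P ≈ 0.3190 ≈ 31.90%


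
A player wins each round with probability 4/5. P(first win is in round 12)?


Geometric: P(X=12) = (1-p)^(k-1)×p = (1/5)^11×4/5 = 4/244140625

P(X=12) = 4/244140625 ≈ 0.00%


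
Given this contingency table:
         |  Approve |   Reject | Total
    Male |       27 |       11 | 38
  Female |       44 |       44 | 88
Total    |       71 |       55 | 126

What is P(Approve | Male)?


P(Approve | Male) = 27/(27+11) = 27/38

P(Approve|Male) = 27/38 ≈ 71.05%


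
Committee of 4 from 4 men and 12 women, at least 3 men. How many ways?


Count by #men:
  3M,1W: C(4,3)×C(12,1)=48
  4M,0W: C(4,4)×C(12,0)=1
Total = 49

49


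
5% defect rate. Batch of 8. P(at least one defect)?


P(all good) = (19/20)^8 = 16983563041/25600000000
P(≥1 defect) = 8616436959/25600000000

P = 8616436959/25600000000 ≈ 33.66%


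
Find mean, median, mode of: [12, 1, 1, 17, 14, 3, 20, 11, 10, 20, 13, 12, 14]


Sorted: [1, 1, 3, 10, 11, 12, 12, 13, 14, 14, 17, 20, 20]
Mean = 148/13
Median = 12
Freq: {12: 2, 1: 2, 17: 1, 14: 2, 3: 1, 20: 2, 11: 1, 10: 1, 13: 1}
Mode: [1, 12, 14, 20]

Mean=148/13, Median=12, Mode=[1, 12, 14, 20]


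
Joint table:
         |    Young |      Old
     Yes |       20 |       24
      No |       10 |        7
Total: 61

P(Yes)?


P(Yes) = (20+24)/61 = 44/61

P(Yes) = 44/61 ≈ 72.13%


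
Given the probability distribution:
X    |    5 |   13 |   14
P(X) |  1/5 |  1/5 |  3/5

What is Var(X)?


E[X] = 12
E[X²] = 782/5
Var(X) = E[X²] - (E[X])² = 782/5 - 144 = 62/5

Var(X) = 62/5 ≈ 12.4000


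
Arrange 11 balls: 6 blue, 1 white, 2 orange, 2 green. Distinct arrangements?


11!/(6!×1!×2!×2!) = 13860

13860


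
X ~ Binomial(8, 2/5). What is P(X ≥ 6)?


P(X ≥ 6) = Σ P(X=i) for i=6..8
P(X=6) = 16128/390625
P(X=7) = 3072/390625
P(X=8) = 256/390625
Sum = 19456/390625

P(X ≥ 6) = 19456/390625 ≈ 4.98%


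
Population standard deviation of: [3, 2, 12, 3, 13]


Mean = 33/5
  (3-33/5)²=324/25
  (2-33/5)²=529/25
  (12-33/5)²=729/25
  (3-33/5)²=324/25
  (13-33/5)²=1024/25
Σ(x-μ)² = 586/5
σ² = (586/5)/5 = 586/25

σ = √(586/25) ≈ 4.8415


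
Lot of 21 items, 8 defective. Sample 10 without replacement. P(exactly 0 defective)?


Hypergeometric: C(8,0)×C(13,10)/C(21,10)
= 1×286/352716 = 11/13566

P(X=0) = 11/13566 ≈ 0.08%


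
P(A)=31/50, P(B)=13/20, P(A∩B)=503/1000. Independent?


P(A)×P(B) = 403/1000
P(A∩B) = 503/1000
Not equal → NOT independent

No, not independent


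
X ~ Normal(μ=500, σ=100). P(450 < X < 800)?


z₁=(450-500)/100=-0.5, z₂=(800-500)/100=3.0
P = Φ(3.0) - Φ(-0.5) = 0.998650 - 0.308538 = 0.690112 ≈ 0.6901

P(450 < X < 800) ≈ 0.6901


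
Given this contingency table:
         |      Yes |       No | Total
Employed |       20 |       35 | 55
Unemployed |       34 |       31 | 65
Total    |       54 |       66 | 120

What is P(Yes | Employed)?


P(Yes | Employed) = 20/(20+35) = 20/55 = 4/11

P(Yes|Employed) = 4/11 ≈ 36.36%


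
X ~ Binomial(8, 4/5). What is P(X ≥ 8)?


P(X ≥ 8) = Σ P(X=i) for i=8..8
P(X=8) = 65536/390625
Sum = 65536/390625

P(X ≥ 8) = 65536/390625 ≈ 16.78%


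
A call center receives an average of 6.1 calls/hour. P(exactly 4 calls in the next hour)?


Poisson(λ=6.1): P(X=4) = e^(-λ)×λ^k/k!
= e^(-6.1) × 6.1^4 / 4!
≈ 0.002242867719 × 1384.5841 / 24 ≈ 0.129393

P(X=4) ≈ 0.129393 ≈ 12.94%


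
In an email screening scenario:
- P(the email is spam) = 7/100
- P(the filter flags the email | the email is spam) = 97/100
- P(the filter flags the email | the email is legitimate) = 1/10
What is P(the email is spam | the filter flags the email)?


Using Bayes' theorem:
P(A|B) = P(B|A)·P(A) / P(B)

P(the filter flags the email) = 97/100 × 7/100 + 1/10 × 93/100
= 679/10000 + 93/1000 = 1609/10000

P(the email is spam|the filter flags the email) = (679/10000) / (1609/10000) = 679/1609

P(the email is spam|the filter flags the email) = 679/1609 ≈ 42.20%


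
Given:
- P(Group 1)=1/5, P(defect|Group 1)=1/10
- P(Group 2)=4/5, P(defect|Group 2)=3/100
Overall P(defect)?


P(B) = Σ P(B|Aᵢ)×P(Aᵢ)
  1/10×1/5 = 1/50
  3/100×4/5 = 3/125
Sum = 11/250

P(defect) = 11/250 ≈ 4.40%


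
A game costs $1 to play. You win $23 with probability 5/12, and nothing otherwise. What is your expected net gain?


E[gain] = (23-1)×5/12 + (-1)×7/12
= 55/6 - 7/12 = 103/12

Expected net gain = $103/12 ≈ $8.58


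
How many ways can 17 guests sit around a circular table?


Circular arrangements of 17 distinct objects: fix one position to break rotational symmetry.
(n-1)! = 16! = 20922789888000

20922789888000


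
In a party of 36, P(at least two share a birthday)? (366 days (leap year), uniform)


P(all different) = Π(366-i)/366 for i=0..35
= 0.168667
P(match) = 1 - 0.168667 = 0.831333

P ≈ 0.8313 ≈ 83.13%


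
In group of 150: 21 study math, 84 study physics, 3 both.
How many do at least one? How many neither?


|A∪B| = 21+84-3 = 102
Neither = 150-102 = 48

At least one: 102; Neither: 48


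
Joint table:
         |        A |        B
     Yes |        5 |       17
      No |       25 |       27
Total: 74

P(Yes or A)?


P(Yes∨A) = P(Yes) + P(A) - P(Yes∧A)
= (22 + 30 - 5)/74 = 47/74

P = 47/74 ≈ 63.51%


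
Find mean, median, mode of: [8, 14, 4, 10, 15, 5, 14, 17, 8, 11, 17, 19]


Sorted: [4, 5, 8, 8, 10, 11, 14, 14, 15, 17, 17, 19]
Mean = 142/12 = 71/6
Median = 25/2
Freq: {8: 2, 14: 2, 4: 1, 10: 1, 15: 1, 5: 1, 17: 2, 11: 1, 19: 1}
Mode: [8, 14, 17]

Mean=71/6, Median=25/2, Mode=[8, 14, 17]


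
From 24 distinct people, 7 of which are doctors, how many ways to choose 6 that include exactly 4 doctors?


Choose 4 of the 7 doctors and 2 of the other 17 people:
C(7,4)×C(17,2) = 35×136 = 4760

4760


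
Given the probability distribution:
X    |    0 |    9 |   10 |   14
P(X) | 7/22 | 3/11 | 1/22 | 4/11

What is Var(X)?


E[X] = 8
E[X²] = 1077/11
Var(X) = E[X²] - (E[X])² = 1077/11 - 64 = 373/11

Var(X) = 373/11 ≈ 33.9091


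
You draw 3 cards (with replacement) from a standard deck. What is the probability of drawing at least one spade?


P(not a spade) = 39/52 = 3/4
P(none in 3 draws) = (3/4)^3 = 27/64
P(≥1 spade) = 1 - 27/64 = 37/64

P = 37/64 ≈ 57.81%


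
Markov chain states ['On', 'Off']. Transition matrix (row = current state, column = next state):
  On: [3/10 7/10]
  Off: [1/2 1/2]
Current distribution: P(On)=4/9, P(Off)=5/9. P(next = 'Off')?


P(next=Off) = Σᵢ P(now=i)×P(i→Off)
= 4/9×7/10 + 5/9×1/2
= 14/45 + 5/18 = 53/90

P = 53/90 ≈ 0.5889


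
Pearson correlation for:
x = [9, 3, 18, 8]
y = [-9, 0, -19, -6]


n=4, Σx=38, Σy=-34, Σxy=-471, Σx²=478, Σy²=478
r = (4×(-471) - 38×(-34))/√((4×478 - 38²)(4×478 - (-34)²))
= -592/√(468×756) = -592/√353808 ≈ -592/594.8176 ≈ -0.9953

r ≈ -0.9953


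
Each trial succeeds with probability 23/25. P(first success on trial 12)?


Geometric: P(X=12) = (1-p)^(k-1)×p = (2/25)^11×23/25 = 47104/59604644775390625

P(X=12) = 47104/59604644775390625 ≈ 0.00%


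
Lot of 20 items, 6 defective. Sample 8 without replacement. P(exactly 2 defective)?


Hypergeometric: C(6,2)×C(14,6)/C(20,8)
= 15×3003/125970 = 231/646

P(X=2) = 231/646 ≈ 35.76%


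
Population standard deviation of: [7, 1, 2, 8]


Mean = 18/4 = 9/2
  (7-9/2)²=25/4
  (1-9/2)²=49/4
  (2-9/2)²=25/4
  (8-9/2)²=49/4
Σ(x-μ)² = 37
σ² = 37/4

σ = √(37/4) ≈ 3.0414


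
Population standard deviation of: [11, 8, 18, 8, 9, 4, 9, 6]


Mean = 73/8
  (11-73/8)²=225/64
  (8-73/8)²=81/64
  (18-73/8)²=5041/64
  (8-73/8)²=81/64
  (9-73/8)²=1/64
  (4-73/8)²=1681/64
  (9-73/8)²=1/64
  (6-73/8)²=625/64
Σ(x-μ)² = 967/8
σ² = (967/8)/8 = 967/64

σ = √(967/64) ≈ 3.8871


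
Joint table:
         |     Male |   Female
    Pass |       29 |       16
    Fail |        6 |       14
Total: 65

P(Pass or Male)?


P(Pass∨Male) = P(Pass) + P(Male) - P(Pass∧Male)
= (45 + 35 - 29)/65 = 51/65

P = 51/65 ≈ 78.46%


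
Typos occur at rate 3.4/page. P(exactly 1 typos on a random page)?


Poisson(λ=3.4): P(X=1) = e^(-λ)×λ^k/k!
= e^(-3.4) × 3.4^1 / 1!
≈ 0.03337326996 × 3.4 / 1 ≈ 0.113469

P(X=1) ≈ 0.113469 ≈ 11.35%


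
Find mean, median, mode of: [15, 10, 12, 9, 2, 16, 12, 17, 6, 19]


Sorted: [2, 6, 9, 10, 12, 12, 15, 16, 17, 19]
Mean = 118/10 = 59/5
Median = 12
Freq: {15: 1, 10: 1, 12: 2, 9: 1, 2: 1, 16: 1, 17: 1, 6: 1, 19: 1}
Mode: [12]

Mean=59/5, Median=12, Mode=12


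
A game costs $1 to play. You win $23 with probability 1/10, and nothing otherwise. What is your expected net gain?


E[gain] = (23-1)×1/10 + (-1)×9/10
= 11/5 - 9/10 = 13/10

Expected net gain = $13/10 ≈ $1.30


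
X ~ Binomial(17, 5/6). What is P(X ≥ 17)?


P(X ≥ 17) = Σ P(X=i) for i=17..17
P(X=17) = 762939453125/16926659444736
Sum = 762939453125/16926659444736

P(X ≥ 17) = 762939453125/16926659444736 ≈ 4.51%


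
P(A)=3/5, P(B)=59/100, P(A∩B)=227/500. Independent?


P(A)×P(B) = 177/500
P(A∩B) = 227/500
Not equal → NOT independent

No, not independent


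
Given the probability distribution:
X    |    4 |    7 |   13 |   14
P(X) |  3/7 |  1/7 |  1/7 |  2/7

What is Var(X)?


E[X] = 60/7
E[X²] = 94
Var(X) = E[X²] - (E[X])² = 94 - 3600/49 = 1006/49

Var(X) = 1006/49 ≈ 20.5306


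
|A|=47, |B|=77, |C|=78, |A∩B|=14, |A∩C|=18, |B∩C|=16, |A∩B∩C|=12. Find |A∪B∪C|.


|A∪B∪C| = 47+77+78-14-18-16+12 = 166

|A∪B∪C| = 166


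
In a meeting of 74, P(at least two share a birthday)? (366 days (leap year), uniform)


P(all different) = Π(366-i)/366 for i=0..73
= 0.000360
P(match) = 1 - 0.000360 = 0.999640

P ≈ 0.9996 ≈ 99.96%


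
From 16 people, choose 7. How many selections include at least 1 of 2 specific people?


Complement: C(16,7) - C(14,7) = 11440 - 3432 = 8008

8008


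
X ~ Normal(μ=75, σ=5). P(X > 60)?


z = (60-75)/5 = -3.0
P(X > 60) = 1 - P(Z ≤ -3.0) = 1 - 0.0013 = 0.9987

P(X > 60) ≈ 0.9987


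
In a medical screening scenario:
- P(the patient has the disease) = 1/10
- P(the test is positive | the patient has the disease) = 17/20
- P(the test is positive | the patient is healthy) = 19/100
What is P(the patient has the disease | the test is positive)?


Using Bayes' theorem:
P(A|B) = P(B|A)·P(A) / P(B)

P(the test is positive) = 17/20 × 1/10 + 19/100 × 9/10
= 17/200 + 171/1000 = 32/125

P(the patient has the disease|the test is positive) = (17/200) / (32/125) = 85/256

P(the patient has the disease|the test is positive) = 85/256 ≈ 33.20%


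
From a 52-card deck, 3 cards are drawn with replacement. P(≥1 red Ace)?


P(not a red Ace) = 50/52 = 25/26
P(none in 3 draws) = (25/26)^3 = 15625/17576
P(≥1 red Ace) = 1 - 15625/17576 = 1951/17576

P = 1951/17576 ≈ 11.10%


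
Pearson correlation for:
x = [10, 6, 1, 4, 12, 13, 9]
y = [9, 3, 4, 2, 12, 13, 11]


n=7, Σx=55, Σy=54, Σxy=532, Σx²=547, Σy²=544
r = (7×532 - 55×54)/√((7×547 - 55²)(7×544 - 54²))
= 754/√(804×892) = 754/√717168 ≈ 754/846.8577 ≈ 0.8904

r ≈ 0.8904


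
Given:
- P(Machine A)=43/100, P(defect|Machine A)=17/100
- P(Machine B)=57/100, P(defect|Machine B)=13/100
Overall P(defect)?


P(B) = Σ P(B|Aᵢ)×P(Aᵢ)
  17/100×43/100 = 731/10000
  13/100×57/100 = 741/10000
Sum = 92/625

P(defect) = 92/625 ≈ 14.72%


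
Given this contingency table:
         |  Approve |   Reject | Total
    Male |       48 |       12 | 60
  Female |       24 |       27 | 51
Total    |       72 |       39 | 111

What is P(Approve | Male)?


P(Approve | Male) = 48/(48+12) = 48/60 = 4/5

P(Approve|Male) = 4/5 ≈ 80.00%


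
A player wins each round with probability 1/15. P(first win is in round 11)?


Geometric: P(X=11) = (1-p)^(k-1)×p = (14/15)^10×1/15 = 289254654976/8649755859375

P(X=11) = 289254654976/8649755859375 ≈ 3.34%


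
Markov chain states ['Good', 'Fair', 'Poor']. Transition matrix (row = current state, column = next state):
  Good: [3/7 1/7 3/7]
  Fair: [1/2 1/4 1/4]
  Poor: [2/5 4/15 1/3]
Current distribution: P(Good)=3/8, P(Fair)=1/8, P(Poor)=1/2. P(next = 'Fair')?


P(next=Fair) = Σᵢ P(now=i)×P(i→Fair)
= 3/8×1/7 + 1/8×1/4 + 1/2×4/15
= 3/56 + 1/32 + 2/15 = 733/3360

P = 733/3360 ≈ 0.2182


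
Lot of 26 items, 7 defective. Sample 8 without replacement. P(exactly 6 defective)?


Hypergeometric: C(7,6)×C(19,2)/C(26,8)
= 7×171/1562275 = 63/82225

P(X=6) = 63/82225 ≈ 0.08%


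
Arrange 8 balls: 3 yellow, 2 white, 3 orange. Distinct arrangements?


8!/(3!×2!×3!) = 560

560


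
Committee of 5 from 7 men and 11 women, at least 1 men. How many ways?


Count by #men:
  1M,4W: C(7,1)×C(11,4)=2310
  2M,3W: C(7,2)×C(11,3)=3465
  3M,2W: C(7,3)×C(11,2)=1925
  4M,1W: C(7,4)×C(11,1)=385
  5M,0W: C(7,5)×C(11,0)=21
Total = 8106

8106


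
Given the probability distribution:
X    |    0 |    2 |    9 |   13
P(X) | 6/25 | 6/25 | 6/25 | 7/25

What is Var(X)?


E[X] = 157/25
E[X²] = 1693/25
Var(X) = E[X²] - (E[X])² = 1693/25 - 24649/625 = 17676/625

Var(X) = 17676/625 ≈ 28.2816


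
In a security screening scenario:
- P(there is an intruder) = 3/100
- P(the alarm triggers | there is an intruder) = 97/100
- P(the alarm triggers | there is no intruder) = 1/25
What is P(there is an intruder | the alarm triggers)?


Using Bayes' theorem:
P(A|B) = P(B|A)·P(A) / P(B)

P(the alarm triggers) = 97/100 × 3/100 + 1/25 × 97/100
= 291/10000 + 97/2500 = 679/10000

P(there is an intruder|the alarm triggers) = (291/10000) / (679/10000) = 3/7

P(there is an intruder|the alarm triggers) = 3/7 ≈ 42.86%


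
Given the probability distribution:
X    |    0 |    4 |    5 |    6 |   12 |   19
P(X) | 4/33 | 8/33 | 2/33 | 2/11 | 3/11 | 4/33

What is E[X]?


E[X] = Σ x·P(X=x)
= (0)×(4/33) + (4)×(8/33) + (5)×(2/33) + (6)×(2/11) + (12)×(3/11) + (19)×(4/33)
= 262/33

E[X] = 262/33


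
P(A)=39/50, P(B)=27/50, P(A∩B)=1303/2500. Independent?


P(A)×P(B) = 1053/2500
P(A∩B) = 1303/2500
Not equal → NOT independent

No, not independent


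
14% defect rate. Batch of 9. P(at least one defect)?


P(all good) = (43/50)^9 = 502592611936843/1953125000000000
P(≥1 defect) = 1450532388063157/1953125000000000

P = 1450532388063157/1953125000000000 ≈ 74.27%


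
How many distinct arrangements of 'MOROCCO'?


Letters: 7, freq: {'M': 1, 'O': 3, 'R': 1, 'C': 2}
7!/(1!×3!×1!×2!) = 5040/12 = 420

420


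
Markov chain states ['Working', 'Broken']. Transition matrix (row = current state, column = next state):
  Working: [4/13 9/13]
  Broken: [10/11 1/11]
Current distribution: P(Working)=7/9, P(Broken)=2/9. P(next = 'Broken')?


P(next=Broken) = Σᵢ P(now=i)×P(i→Broken)
= 7/9×9/13 + 2/9×1/11
= 7/13 + 2/99 = 719/1287

P = 719/1287 ≈ 0.5587


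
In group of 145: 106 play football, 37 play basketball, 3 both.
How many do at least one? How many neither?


|A∪B| = 106+37-3 = 140
Neither = 145-140 = 5

At least one: 140; Neither: 5


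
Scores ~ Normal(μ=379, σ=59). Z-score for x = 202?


z = (x - μ)/σ = (202 - 379)/59 = -3.0

z = -3.0


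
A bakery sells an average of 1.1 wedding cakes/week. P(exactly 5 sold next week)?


Poisson(λ=1.1): P(X=5) = e^(-λ)×λ^k/k!
= e^(-1.1) × 1.1^5 / 5!
≈ 0.3328710837 × 1.61051 / 120 ≈ 0.004467

P(X=5) ≈ 0.004467 ≈ 0.45%


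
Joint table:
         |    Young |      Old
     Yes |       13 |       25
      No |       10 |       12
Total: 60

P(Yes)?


P(Yes) = (13+25)/60 = 38/60 = 19/30

P(Yes) = 19/30 ≈ 63.33%


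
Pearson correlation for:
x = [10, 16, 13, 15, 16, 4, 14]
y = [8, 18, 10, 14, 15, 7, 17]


n=7, Σx=88, Σy=89, Σxy=1214, Σx²=1218, Σy²=1247
r = (7×1214 - 88×89)/√((7×1218 - 88²)(7×1247 - 89²))
= 666/√(782×808) = 666/√631856 ≈ 666/794.8937 ≈ 0.8378

r ≈ 0.8378


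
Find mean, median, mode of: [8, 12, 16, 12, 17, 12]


Sorted: [8, 12, 12, 12, 16, 17]
Mean = 77/6
Median = 12
Freq: {8: 1, 12: 3, 16: 1, 17: 1}
Mode: [12]

Mean=77/6, Median=12, Mode=12


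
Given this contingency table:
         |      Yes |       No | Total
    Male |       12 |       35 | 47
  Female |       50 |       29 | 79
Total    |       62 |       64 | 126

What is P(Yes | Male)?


P(Yes | Male) = 12/(12+35) = 12/47

P(Yes|Male) = 12/47 ≈ 25.53%


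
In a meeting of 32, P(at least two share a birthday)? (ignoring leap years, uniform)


P(all different) = Π(365-i)/365 for i=0..31
= 0.246652
P(match) = 1 - 0.246652 = 0.753348

P ≈ 0.7533 ≈ 75.33%


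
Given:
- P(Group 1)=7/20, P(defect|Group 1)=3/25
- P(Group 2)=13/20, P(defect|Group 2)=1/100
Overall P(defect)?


P(B) = Σ P(B|Aᵢ)×P(Aᵢ)
  3/25×7/20 = 21/500
  1/100×13/20 = 13/2000
Sum = 97/2000

P(defect) = 97/2000 ≈ 4.85%


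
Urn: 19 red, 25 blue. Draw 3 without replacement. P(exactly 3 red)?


Hypergeometric: C(19,3)×C(25,0)/C(44,3)
= 969×1/13244 = 969/13244

P(X=3) = 969/13244 ≈ 7.32%


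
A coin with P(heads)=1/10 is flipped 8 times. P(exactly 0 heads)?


Binomial: P(X=0) = C(8,0)×p^0×(1-p)^8
= 1 × 1 × 43046721/100000000 = 43046721/100000000

P(X=0) = 43046721/100000000 ≈ 43.05%


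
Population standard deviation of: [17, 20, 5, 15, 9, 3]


Mean = 69/6 = 23/2
  (17-23/2)²=121/4
  (20-23/2)²=289/4
  (5-23/2)²=169/4
  (15-23/2)²=49/4
  (9-23/2)²=25/4
  (3-23/2)²=289/4
Σ(x-μ)² = 471/2
σ² = (471/2)/6 = 157/4

σ = √(157/4) ≈ 6.2650


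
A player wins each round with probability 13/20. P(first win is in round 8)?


Geometric: P(X=8) = (1-p)^(k-1)×p = (7/20)^7×13/20 = 10706059/25600000000

P(X=8) = 10706059/25600000000 ≈ 0.04%


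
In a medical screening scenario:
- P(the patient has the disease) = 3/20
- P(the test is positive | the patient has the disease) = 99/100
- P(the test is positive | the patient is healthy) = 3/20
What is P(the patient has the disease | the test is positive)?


Using Bayes' theorem:
P(A|B) = P(B|A)·P(A) / P(B)

P(the test is positive) = 99/100 × 3/20 + 3/20 × 17/20
= 297/2000 + 51/400 = 69/250

P(the patient has the disease|the test is positive) = (297/2000) / (69/250) = 99/184

P(the patient has the disease|the test is positive) = 99/184 ≈ 53.80%


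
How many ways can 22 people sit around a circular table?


Circular arrangements of 22 distinct objects: fix one position to break rotational symmetry.
(n-1)! = 21! = 51090942171709440000

51090942171709440000


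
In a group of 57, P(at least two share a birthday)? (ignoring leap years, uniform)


P(all different) = Π(365-i)/365 for i=0..56
= 0.009878
P(match) = 1 - 0.009878 = 0.990122

P ≈ 0.9901 ≈ 99.01%


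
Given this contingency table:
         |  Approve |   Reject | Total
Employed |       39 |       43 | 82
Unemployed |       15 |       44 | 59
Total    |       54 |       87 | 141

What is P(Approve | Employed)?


P(Approve | Employed) = 39/(39+43) = 39/82

P(Approve|Employed) = 39/82 ≈ 47.56%


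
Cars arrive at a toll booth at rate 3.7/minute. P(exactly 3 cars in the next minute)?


Poisson(λ=3.7): P(X=3) = e^(-λ)×λ^k/k!
= e^(-3.7) × 3.7^3 / 3!
≈ 0.02472352647 × 50.653 / 6 ≈ 0.208720

P(X=3) ≈ 0.208720 ≈ 20.87%


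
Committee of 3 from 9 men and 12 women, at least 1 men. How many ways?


Count by #men:
  1M,2W: C(9,1)×C(12,2)=594
  2M,1W: C(9,2)×C(12,1)=432
  3M,0W: C(9,3)×C(12,0)=84
Total = 1110

1110


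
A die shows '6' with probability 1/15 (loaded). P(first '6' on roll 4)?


Geometric: P(X=4) = (1-p)^(k-1)×p = (14/15)^3×1/15 = 2744/50625

P(X=4) = 2744/50625 ≈ 5.42%


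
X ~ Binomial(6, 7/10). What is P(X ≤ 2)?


P(X ≤ 2) = Σ P(X=i) for i=0..2
P(X=0) = 729/1000000
P(X=1) = 5103/500000
P(X=2) = 11907/200000
Sum = 7047/100000

P(X ≤ 2) = 7047/100000 ≈ 7.05%


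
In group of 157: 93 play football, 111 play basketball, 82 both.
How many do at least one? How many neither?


|A∪B| = 93+111-82 = 122
Neither = 157-122 = 35

At least one: 122; Neither: 35


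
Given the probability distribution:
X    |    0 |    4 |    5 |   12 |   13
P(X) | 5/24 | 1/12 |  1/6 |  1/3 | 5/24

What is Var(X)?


E[X] = 63/8
E[X²] = 2129/24
Var(X) = E[X²] - (E[X])² = 2129/24 - 3969/64 = 5125/192

Var(X) = 5125/192 ≈ 26.6927


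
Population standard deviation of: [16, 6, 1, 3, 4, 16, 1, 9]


Mean = 56/8 = 7
  (16-7)²=81
  (6-7)²=1
  (1-7)²=36
  (3-7)²=16
  (4-7)²=9
  (16-7)²=81
  (1-7)²=36
  (9-7)²=4
Σ(x-μ)² = 264
σ² = 264/8 = 33

σ = √(33) ≈ 5.7446


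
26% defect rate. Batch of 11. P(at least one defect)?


P(all good) = (37/50)^11 = 177917621779460413/4882812500000000000
P(≥1 defect) = 4704894878220539587/4882812500000000000

P = 4704894878220539587/4882812500000000000 ≈ 96.36%


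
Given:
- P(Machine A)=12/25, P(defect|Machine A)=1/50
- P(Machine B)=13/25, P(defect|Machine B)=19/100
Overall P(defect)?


P(B) = Σ P(B|Aᵢ)×P(Aᵢ)
  1/50×12/25 = 6/625
  19/100×13/25 = 247/2500
Sum = 271/2500

P(defect) = 271/2500 ≈ 10.84%


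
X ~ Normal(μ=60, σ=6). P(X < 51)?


z = (51-60)/6 = -1.5
P(Z < -1.5) = 0.0668

P(X < 51) ≈ 0.0668


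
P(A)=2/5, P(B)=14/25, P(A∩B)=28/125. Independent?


P(A)×P(B) = 28/125
P(A∩B) = 28/125
Equal ✓ → Independent

Yes, independent


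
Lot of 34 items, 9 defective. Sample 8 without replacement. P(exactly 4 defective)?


Hypergeometric: C(9,4)×C(25,4)/C(34,8)
= 126×12650/18156204 = 4025/45849

P(X=4) = 4025/45849 ≈ 8.78%


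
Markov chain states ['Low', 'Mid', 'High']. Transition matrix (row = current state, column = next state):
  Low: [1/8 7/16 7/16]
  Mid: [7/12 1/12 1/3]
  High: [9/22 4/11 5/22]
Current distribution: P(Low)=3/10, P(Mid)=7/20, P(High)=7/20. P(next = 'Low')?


P(next=Low) = Σᵢ P(now=i)×P(i→Low)
= 3/10×1/8 + 7/20×7/12 + 7/20×9/22
= 3/80 + 49/240 + 63/440 = 127/330

P = 127/330 ≈ 0.3848


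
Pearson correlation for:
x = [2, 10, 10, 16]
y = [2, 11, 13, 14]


n=4, Σx=38, Σy=40, Σxy=468, Σx²=460, Σy²=490
r = (4×468 - 38×40)/√((4×460 - 38²)(4×490 - 40²))
= 352/√(396×360) = 352/√142560 ≈ 352/377.5712 ≈ 0.9323

r ≈ 0.9323


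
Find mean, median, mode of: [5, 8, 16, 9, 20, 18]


Sorted: [5, 8, 9, 16, 18, 20]
Mean = 76/6 = 38/3
Median = 25/2
Freq: {5: 1, 8: 1, 16: 1, 9: 1, 20: 1, 18: 1}
Mode: No mode

Mean=38/3, Median=25/2, Mode=No mode


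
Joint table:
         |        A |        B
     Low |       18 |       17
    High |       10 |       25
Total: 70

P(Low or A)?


P(Low∨A) = P(Low) + P(A) - P(Low∧A)
= (35 + 28 - 18)/70 = 45/70 = 9/14

P = 9/14 ≈ 64.29%


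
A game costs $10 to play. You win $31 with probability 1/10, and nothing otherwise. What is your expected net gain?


E[gain] = (31-10)×1/10 + (-10)×9/10
= 21/10 - 9 = -69/10

Expected net gain = $-69/10 ≈ $-6.90


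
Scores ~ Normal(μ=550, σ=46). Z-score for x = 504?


z = (x - μ)/σ = (504 - 550)/46 = -1.0

z = -1.0


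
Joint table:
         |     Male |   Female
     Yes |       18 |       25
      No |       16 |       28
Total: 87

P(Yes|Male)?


P(Yes|Male) = 18/(18+16) = 18/34 = 9/17

P = 9/17 ≈ 52.94%


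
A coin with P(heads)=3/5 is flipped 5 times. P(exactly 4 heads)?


Binomial: P(X=4) = C(5,4)×p^4×(1-p)^1
= 5 × 81/625 × 2/5 = 162/625

P(X=4) = 162/625 ≈ 25.92%


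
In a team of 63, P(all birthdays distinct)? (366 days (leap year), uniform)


P(all different) = Π(366-i)/366 for i=0..62
= (366/366)×(365/366)×...×(304/366)
= 0.003452

P ≈ 0.0035 ≈ 0.35%


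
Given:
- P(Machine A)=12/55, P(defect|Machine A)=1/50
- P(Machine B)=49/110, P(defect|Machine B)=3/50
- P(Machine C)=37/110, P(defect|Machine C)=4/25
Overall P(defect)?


P(B) = Σ P(B|Aᵢ)×P(Aᵢ)
  1/50×12/55 = 6/1375
  3/50×49/110 = 147/5500
  4/25×37/110 = 74/1375
Sum = 467/5500

P(defect) = 467/5500 ≈ 8.49%


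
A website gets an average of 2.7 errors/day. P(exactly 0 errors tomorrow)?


Poisson(λ=2.7): P(X=0) = e^(-λ)×λ^k/k!
= e^(-2.7) × 2.7^0 / 0!
≈ 0.06720551274 × 1 / 1 ≈ 0.067206

P(X=0) ≈ 0.067206 ≈ 6.72%


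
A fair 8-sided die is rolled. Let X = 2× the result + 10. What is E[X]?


E[die] = (1+8)/2 = 9/2
E[X] = 2×9/2 + 10 = 19

E[X] = 19


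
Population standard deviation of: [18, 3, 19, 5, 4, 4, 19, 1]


Mean = 73/8
  (18-73/8)²=5041/64
  (3-73/8)²=2401/64
  (19-73/8)²=6241/64
  (5-73/8)²=1089/64
  (4-73/8)²=1681/64
  (4-73/8)²=1681/64
  (19-73/8)²=6241/64
  (1-73/8)²=4225/64
Σ(x-μ)² = 3575/8
σ² = (3575/8)/8 = 3575/64

σ = √(3575/64) ≈ 7.4739


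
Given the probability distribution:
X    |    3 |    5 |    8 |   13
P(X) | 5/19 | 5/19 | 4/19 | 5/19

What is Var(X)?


E[X] = 137/19
E[X²] = 1271/19
Var(X) = E[X²] - (E[X])² = 1271/19 - 18769/361 = 5380/361

Var(X) = 5380/361 ≈ 14.9030


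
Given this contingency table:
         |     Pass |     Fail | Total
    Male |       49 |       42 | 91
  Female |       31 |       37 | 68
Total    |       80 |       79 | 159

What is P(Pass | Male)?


P(Pass | Male) = 49/(49+42) = 49/91 = 7/13

P(Pass|Male) = 7/13 ≈ 53.85%


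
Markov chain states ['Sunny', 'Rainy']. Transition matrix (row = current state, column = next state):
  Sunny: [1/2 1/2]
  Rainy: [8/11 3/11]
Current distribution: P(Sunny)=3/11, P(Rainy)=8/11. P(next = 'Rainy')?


P(next=Rainy) = Σᵢ P(now=i)×P(i→Rainy)
= 3/11×1/2 + 8/11×3/11
= 3/22 + 24/121 = 81/242

P = 81/242 ≈ 0.3347


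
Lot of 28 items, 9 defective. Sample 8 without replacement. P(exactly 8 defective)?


Hypergeometric: C(9,8)×C(19,0)/C(28,8)
= 9×1/3108105 = 1/345345

P(X=8) = 1/345345 ≈ 0.00%


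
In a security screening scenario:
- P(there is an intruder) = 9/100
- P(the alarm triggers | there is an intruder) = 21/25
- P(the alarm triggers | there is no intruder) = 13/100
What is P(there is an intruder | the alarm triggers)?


Using Bayes' theorem:
P(A|B) = P(B|A)·P(A) / P(B)

P(the alarm triggers) = 21/25 × 9/100 + 13/100 × 91/100
= 189/2500 + 1183/10000 = 1939/10000

P(there is an intruder|the alarm triggers) = (189/2500) / (1939/10000) = 108/277

P(there is an intruder|the alarm triggers) = 108/277 ≈ 38.99%


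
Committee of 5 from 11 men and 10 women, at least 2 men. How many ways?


Count by #men:
  2M,3W: C(11,2)×C(10,3)=6600
  3M,2W: C(11,3)×C(10,2)=7425
  4M,1W: C(11,4)×C(10,1)=3300
  5M,0W: C(11,5)×C(10,0)=462
Total = 17787

17787


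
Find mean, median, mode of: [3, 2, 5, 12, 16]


Sorted: [2, 3, 5, 12, 16]
Mean = 38/5
Median = 5
Freq: {3: 1, 2: 1, 5: 1, 12: 1, 16: 1}
Mode: No mode

Mean=38/5, Median=5, Mode=No mode


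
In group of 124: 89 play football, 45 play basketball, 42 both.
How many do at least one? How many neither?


|A∪B| = 89+45-42 = 92
Neither = 124-92 = 32

At least one: 92; Neither: 32


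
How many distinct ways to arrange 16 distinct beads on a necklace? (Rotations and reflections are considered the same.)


Free circular arrangements: rotations and reflections both identified.
(n-1)!/2 = 15!/2 = 1307674368000/2 = 653837184000

653837184000


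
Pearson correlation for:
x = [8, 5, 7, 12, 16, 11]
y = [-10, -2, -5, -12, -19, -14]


n=6, Σx=59, Σy=-62, Σxy=-727, Σx²=659, Σy²=830
r = (6×(-727) - 59×(-62))/√((6×659 - 59²)(6×830 - (-62)²))
= -704/√(473×1136) = -704/√537328 ≈ -704/733.0266 ≈ -0.9604

r ≈ -0.9604


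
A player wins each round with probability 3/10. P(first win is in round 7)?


Geometric: P(X=7) = (1-p)^(k-1)×p = (7/10)^6×3/10 = 352947/10000000

P(X=7) = 352947/10000000 ≈ 3.53%


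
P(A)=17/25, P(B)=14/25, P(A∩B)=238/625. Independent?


P(A)×P(B) = 238/625
P(A∩B) = 238/625
Equal ✓ → Independent

Yes, independent


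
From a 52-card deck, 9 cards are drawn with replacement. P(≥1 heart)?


P(not a heart) = 39/52 = 3/4
P(none in 9 draws) = (3/4)^9 = 19683/262144
P(≥1 heart) = 1 - 19683/262144 = 242461/262144

P = 242461/262144 ≈ 92.49%


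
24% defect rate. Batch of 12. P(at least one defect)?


P(all good) = (19/25)^12 = 2213314919066161/59604644775390625
P(≥1 defect) = 57391329856324464/59604644775390625

P = 57391329856324464/59604644775390625 ≈ 96.29%


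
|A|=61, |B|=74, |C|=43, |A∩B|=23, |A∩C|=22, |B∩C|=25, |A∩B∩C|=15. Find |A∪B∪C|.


|A∪B∪C| = 61+74+43-23-22-25+15 = 123

|A∪B∪C| = 123


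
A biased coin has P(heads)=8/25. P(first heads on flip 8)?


Geometric: P(X=8) = (1-p)^(k-1)×p = (17/25)^7×8/25 = 3282709384/152587890625

P(X=8) = 3282709384/152587890625 ≈ 2.15%


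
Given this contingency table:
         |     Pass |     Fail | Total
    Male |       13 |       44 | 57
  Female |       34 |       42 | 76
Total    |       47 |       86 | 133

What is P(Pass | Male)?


P(Pass | Male) = 13/(13+44) = 13/57

P(Pass|Male) = 13/57 ≈ 22.81%


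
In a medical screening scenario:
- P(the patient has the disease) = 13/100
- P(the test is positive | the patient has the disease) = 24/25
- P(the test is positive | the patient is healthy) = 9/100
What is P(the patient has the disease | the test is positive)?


Using Bayes' theorem:
P(A|B) = P(B|A)·P(A) / P(B)

P(the test is positive) = 24/25 × 13/100 + 9/100 × 87/100
= 78/625 + 783/10000 = 2031/10000

P(the patient has the disease|the test is positive) = (78/625) / (2031/10000) = 416/677

P(the patient has the disease|the test is positive) = 416/677 ≈ 61.45%


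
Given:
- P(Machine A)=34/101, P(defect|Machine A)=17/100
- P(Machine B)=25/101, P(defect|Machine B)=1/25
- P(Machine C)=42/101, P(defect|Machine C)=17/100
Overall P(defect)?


P(B) = Σ P(B|Aᵢ)×P(Aᵢ)
  17/100×34/101 = 289/5050
  1/25×25/101 = 1/101
  17/100×42/101 = 357/5050
Sum = 348/2525

P(defect) = 348/2525 ≈ 13.78%


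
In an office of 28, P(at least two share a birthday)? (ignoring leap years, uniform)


P(all different) = Π(365-i)/365 for i=0..27
= 0.345539
P(match) = 1 - 0.345539 = 0.654461

P ≈ 0.6545 ≈ 65.45%


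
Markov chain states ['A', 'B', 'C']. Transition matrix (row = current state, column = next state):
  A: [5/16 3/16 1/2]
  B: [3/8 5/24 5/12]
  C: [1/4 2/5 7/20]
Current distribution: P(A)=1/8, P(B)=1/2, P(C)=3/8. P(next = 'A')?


P(next=A) = Σᵢ P(now=i)×P(i→A)
= 1/8×5/16 + 1/2×3/8 + 3/8×1/4
= 5/128 + 3/16 + 3/32 = 41/128

P = 41/128 ≈ 0.3203


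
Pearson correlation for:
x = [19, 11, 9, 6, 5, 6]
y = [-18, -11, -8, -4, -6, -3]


n=6, Σx=56, Σy=-50, Σxy=-607, Σx²=660, Σy²=570
r = (6×(-607) - 56×(-50))/√((6×660 - 56²)(6×570 - (-50)²))
= -842/√(824×920) = -842/√758080 ≈ -842/870.6779 ≈ -0.9671

r ≈ -0.9671


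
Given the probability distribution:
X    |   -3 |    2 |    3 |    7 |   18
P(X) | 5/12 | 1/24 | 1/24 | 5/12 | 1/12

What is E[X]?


E[X] = Σ x·P(X=x)
= (-3)×(5/12) + (2)×(1/24) + (3)×(1/24) + (7)×(5/12) + (18)×(1/12)
= 27/8

E[X] = 27/8


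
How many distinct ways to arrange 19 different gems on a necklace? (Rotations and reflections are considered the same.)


Free circular arrangements: rotations and reflections both identified.
(n-1)!/2 = 18!/2 = 6402373705728000/2 = 3201186852864000

3201186852864000
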